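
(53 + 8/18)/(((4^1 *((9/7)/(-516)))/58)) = -8397298/27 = -311011.04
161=161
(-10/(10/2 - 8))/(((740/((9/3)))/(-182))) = -91/37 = -2.46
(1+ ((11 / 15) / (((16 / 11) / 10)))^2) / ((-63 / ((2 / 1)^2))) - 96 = -886129 / 9072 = -97.68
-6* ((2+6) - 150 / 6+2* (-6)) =174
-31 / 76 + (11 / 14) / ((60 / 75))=0.57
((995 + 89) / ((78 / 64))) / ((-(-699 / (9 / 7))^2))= -104064 / 34582093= -0.00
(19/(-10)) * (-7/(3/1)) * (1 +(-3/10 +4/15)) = 3857/900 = 4.29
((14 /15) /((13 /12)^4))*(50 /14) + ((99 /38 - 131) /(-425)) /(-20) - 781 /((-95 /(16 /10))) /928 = 2003708853 /828269000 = 2.42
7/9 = 0.78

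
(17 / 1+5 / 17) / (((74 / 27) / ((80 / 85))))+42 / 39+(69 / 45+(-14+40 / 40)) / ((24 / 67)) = -312712069 / 12510810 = -25.00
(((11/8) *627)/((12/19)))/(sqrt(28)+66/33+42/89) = -213818495/1387104+345997201 *sqrt(7)/2774208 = 175.83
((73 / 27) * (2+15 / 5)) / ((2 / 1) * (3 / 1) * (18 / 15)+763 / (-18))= -3650 / 9501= -0.38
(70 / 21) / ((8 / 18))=7.50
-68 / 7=-9.71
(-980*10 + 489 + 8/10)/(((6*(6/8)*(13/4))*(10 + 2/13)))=-62.69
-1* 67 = -67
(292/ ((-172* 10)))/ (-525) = 73/ 225750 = 0.00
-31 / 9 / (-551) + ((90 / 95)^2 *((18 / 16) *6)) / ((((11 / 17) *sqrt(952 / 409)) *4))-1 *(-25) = 26.54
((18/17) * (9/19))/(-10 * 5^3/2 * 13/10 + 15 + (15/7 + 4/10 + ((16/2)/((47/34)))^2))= -25050060/38031745789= -0.00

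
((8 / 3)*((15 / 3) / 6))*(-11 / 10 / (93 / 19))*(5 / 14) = -1045 / 5859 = -0.18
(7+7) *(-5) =-70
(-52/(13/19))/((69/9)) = -228/23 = -9.91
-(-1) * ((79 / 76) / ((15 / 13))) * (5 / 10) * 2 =1027 / 1140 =0.90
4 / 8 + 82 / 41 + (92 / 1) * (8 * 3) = 4421 / 2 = 2210.50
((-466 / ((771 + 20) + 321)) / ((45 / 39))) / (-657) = 3029 / 5479380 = 0.00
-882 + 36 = -846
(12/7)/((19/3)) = 36/133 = 0.27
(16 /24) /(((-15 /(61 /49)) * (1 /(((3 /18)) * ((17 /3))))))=-1037 /19845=-0.05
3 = 3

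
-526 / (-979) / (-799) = -526 / 782221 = -0.00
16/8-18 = -16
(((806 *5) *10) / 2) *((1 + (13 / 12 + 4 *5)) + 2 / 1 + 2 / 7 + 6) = 611936.31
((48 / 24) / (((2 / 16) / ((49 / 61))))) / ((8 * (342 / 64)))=3136 / 10431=0.30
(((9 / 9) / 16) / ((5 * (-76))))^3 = -1 / 224755712000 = -0.00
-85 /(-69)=85 /69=1.23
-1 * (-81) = 81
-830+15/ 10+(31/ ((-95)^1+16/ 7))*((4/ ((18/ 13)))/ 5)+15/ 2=-23982947/ 29205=-821.19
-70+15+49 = -6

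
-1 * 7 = -7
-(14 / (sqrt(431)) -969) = 969 -14 * sqrt(431) / 431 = 968.33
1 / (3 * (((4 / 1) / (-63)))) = -21 / 4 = -5.25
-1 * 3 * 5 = -15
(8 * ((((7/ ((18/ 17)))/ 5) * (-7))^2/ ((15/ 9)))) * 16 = 22204448/ 3375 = 6579.10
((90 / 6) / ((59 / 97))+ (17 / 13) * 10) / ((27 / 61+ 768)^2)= 21540869 / 337060546875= 0.00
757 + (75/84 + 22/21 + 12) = 64759/84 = 770.94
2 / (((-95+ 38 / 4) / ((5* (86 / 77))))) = -1720 / 13167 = -0.13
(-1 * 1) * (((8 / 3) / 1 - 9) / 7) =19 / 21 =0.90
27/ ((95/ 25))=135/ 19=7.11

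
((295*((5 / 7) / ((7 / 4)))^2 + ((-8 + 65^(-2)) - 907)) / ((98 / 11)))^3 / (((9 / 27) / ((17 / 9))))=-1916580088998960111512898582651731 / 368439441099212645026921875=-5201886.32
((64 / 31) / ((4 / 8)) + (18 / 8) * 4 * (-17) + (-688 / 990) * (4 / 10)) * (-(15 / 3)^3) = 57217265 / 3069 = 18643.62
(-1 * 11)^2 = 121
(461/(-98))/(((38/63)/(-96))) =99576/133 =748.69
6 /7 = 0.86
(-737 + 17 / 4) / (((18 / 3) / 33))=-32241 / 8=-4030.12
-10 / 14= -5 / 7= -0.71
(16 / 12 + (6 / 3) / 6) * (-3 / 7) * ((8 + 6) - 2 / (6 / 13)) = -145 / 21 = -6.90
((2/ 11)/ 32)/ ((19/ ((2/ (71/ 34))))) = 17/ 59356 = 0.00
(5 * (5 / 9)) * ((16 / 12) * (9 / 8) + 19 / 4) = 625 / 36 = 17.36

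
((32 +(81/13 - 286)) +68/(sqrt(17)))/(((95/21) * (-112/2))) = 9663/9880 - 3 * sqrt(17)/190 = 0.91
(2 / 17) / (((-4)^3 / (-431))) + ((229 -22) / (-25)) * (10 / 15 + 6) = -147989 / 2720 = -54.41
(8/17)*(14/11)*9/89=1008/16643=0.06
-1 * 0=0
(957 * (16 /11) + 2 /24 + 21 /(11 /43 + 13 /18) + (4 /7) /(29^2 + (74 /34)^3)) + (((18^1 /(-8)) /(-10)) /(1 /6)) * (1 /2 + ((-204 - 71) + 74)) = 506593103252051 /443259866280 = 1142.88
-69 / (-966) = 1 / 14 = 0.07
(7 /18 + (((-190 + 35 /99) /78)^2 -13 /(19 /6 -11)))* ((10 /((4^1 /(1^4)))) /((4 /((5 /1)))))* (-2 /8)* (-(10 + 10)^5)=13942815205625000 /700644087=19899996.97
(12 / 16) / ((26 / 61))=183 / 104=1.76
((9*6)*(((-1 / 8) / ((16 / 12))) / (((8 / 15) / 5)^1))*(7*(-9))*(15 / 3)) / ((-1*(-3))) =637875 / 128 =4983.40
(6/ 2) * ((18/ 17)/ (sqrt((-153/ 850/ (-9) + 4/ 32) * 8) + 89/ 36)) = 4325400/ 2727497-349920 * sqrt(29)/ 2727497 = 0.89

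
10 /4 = 5 /2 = 2.50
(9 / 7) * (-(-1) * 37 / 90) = 37 / 70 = 0.53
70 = 70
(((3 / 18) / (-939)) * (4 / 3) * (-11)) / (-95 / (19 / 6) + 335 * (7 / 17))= 374 / 15507585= 0.00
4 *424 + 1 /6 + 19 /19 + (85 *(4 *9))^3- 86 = 171915705667 /6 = 28652617611.17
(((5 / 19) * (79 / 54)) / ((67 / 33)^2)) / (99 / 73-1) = 3489035 / 13305396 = 0.26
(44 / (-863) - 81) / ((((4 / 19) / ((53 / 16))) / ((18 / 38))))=-604.08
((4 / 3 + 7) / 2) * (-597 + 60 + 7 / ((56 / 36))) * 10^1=-44375 / 2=-22187.50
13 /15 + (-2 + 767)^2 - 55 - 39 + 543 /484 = 585132.99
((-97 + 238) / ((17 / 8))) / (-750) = -188 / 2125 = -0.09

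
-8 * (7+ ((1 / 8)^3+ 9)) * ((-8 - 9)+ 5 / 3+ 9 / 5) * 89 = 49340977 / 320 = 154190.55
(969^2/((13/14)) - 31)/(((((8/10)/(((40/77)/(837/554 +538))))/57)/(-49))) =-7646476166700/2249533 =-3399139.36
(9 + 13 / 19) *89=16376 / 19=861.89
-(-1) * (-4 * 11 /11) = -4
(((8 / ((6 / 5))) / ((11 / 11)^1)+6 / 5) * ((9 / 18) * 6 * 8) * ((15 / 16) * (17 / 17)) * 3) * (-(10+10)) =-10620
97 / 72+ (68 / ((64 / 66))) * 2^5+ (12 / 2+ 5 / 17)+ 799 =3733985 / 1224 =3050.64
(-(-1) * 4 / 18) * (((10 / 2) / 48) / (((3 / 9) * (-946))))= -5 / 68112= -0.00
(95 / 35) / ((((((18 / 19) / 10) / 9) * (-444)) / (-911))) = 1644355 / 3108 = 529.07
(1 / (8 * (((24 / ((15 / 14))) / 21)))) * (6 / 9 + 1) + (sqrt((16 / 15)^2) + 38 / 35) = 31553 / 13440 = 2.35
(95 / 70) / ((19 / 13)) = 13 / 14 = 0.93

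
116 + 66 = 182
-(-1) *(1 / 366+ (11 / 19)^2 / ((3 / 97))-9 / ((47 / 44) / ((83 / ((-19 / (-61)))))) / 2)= -2301295757 / 2069974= -1111.75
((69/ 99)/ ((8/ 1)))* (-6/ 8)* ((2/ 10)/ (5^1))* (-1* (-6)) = -69/ 4400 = -0.02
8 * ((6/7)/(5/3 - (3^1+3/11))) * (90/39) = -47520/4823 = -9.85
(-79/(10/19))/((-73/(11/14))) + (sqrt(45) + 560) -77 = 3 * sqrt(5) + 4952771/10220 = 491.32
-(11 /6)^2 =-121 /36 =-3.36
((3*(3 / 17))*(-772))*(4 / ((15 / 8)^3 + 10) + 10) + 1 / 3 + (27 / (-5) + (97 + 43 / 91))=-32275005214 / 7885059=-4093.18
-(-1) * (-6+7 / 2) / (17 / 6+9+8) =-15 / 119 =-0.13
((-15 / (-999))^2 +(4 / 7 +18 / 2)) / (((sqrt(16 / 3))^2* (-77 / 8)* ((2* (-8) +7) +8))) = 3714869 / 19923057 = 0.19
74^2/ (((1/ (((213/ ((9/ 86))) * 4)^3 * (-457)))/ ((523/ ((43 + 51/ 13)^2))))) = -805672268892903004962304/ 2511675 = -320770907419512080.57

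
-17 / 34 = -1 / 2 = -0.50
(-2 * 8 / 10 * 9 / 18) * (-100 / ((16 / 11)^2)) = 605 / 16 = 37.81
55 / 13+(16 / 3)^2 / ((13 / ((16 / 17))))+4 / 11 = 145577 / 21879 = 6.65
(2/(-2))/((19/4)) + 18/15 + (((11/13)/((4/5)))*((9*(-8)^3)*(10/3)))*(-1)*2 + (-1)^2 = 40130457/1235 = 32494.30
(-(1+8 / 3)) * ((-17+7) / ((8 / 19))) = 1045 / 12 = 87.08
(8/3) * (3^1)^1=8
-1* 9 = -9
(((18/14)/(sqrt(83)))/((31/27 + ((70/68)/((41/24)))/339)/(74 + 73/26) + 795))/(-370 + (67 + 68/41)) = -1567037598471* sqrt(83)/24235235262857316005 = -0.00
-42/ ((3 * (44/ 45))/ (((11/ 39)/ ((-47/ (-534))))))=-28035/ 611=-45.88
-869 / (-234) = 869 / 234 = 3.71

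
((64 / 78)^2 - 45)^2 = 4545591241 / 2313441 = 1964.86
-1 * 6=-6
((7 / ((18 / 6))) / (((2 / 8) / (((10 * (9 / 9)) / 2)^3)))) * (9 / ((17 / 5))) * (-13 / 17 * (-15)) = 10237500 / 289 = 35423.88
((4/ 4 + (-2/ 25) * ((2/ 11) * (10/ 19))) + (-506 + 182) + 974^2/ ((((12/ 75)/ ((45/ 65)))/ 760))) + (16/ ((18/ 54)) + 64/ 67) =2839521019043847/ 910195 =3119684264.41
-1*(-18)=18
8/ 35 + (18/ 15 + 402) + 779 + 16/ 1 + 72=8893/ 7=1270.43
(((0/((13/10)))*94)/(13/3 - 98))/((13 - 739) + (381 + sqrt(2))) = 0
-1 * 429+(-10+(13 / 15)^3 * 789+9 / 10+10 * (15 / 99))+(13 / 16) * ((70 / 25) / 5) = 7670513 / 99000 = 77.48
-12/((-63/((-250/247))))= -1000/5187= -0.19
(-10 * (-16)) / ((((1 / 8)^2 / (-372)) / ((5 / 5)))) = -3809280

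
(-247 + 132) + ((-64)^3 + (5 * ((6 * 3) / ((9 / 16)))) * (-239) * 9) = -606419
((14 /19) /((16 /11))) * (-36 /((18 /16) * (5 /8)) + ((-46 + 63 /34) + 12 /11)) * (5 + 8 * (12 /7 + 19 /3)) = -85603121 /25840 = -3312.81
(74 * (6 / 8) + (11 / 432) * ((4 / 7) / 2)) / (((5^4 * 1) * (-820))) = -2047 / 18900000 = -0.00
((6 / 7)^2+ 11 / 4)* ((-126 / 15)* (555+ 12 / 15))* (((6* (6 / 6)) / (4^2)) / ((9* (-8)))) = 271151 / 3200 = 84.73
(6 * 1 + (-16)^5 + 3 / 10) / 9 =-10485697 / 90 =-116507.74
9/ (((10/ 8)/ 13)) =468/ 5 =93.60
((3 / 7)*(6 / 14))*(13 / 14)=0.17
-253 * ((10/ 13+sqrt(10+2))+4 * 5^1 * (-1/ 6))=25300/ 39 - 506 * sqrt(3)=-227.70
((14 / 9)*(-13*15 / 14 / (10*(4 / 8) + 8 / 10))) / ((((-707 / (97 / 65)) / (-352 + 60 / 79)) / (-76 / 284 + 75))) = -10200997240 / 49286283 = -206.97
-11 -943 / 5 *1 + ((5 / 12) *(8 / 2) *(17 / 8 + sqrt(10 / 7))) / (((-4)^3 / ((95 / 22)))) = -33764791 / 168960 -475 *sqrt(70) / 29568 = -199.97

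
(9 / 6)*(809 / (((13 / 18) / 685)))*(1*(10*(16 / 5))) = 478798560 / 13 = 36830658.46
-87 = -87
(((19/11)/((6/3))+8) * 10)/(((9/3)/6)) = 1950/11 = 177.27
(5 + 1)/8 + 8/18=43/36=1.19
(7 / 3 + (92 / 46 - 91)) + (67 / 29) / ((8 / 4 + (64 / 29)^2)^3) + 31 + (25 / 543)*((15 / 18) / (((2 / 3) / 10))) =-1923255315943945 / 34914930942312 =-55.08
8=8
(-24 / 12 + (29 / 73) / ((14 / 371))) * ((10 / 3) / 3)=2075 / 219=9.47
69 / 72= 23 / 24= 0.96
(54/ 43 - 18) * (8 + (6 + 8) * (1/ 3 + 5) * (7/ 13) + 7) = -516720/ 559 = -924.36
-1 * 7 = -7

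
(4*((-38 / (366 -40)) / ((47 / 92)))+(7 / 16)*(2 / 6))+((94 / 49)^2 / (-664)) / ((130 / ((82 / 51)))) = -62101704138007 / 80976542621520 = -0.77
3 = 3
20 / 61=0.33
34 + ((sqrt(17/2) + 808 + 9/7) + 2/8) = sqrt(34)/2 + 23619/28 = 846.45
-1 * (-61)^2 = -3721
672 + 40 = 712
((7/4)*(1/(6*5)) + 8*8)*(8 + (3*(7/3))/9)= 607273/1080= 562.29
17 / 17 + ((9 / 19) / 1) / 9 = 20 / 19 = 1.05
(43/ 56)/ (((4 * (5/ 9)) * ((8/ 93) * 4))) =35991/ 35840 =1.00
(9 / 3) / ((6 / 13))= 6.50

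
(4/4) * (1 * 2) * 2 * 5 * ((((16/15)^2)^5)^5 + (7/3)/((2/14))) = 10593545978434418403270112707875045146747593742022650833393004/12752430004280991738068156138297126744873821735382080078125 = 830.71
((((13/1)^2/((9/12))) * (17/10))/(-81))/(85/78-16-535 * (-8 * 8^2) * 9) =-149396/77877724185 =-0.00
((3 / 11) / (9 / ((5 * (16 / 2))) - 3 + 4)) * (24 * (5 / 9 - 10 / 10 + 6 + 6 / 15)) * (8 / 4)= 63.64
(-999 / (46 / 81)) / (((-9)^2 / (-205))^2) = -1554925 / 138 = -11267.57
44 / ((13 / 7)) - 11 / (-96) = 29711 / 1248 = 23.81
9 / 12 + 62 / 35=353 / 140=2.52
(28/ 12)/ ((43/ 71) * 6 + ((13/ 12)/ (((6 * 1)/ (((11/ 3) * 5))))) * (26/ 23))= 58788/ 185831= 0.32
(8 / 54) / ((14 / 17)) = 0.18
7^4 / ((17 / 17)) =2401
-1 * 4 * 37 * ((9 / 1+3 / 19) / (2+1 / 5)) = -128760 / 209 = -616.08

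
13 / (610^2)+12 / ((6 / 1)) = 744213 / 372100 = 2.00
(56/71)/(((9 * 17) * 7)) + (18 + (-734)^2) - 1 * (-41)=5853147353/10863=538815.00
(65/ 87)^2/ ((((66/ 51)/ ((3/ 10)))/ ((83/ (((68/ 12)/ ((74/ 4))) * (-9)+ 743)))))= 44114915/ 3040507668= 0.01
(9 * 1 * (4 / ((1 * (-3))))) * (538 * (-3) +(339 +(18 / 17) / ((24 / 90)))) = 15252.35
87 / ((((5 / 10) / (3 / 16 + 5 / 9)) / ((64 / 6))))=1379.11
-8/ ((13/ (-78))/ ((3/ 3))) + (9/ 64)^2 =196689/ 4096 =48.02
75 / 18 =25 / 6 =4.17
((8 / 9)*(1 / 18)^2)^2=0.00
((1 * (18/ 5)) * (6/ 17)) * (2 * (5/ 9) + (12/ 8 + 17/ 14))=2892/ 595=4.86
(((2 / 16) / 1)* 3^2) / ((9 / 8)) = 1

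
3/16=0.19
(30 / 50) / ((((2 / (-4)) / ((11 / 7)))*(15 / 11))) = -242 / 175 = -1.38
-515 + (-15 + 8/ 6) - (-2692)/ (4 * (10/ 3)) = -9803/ 30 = -326.77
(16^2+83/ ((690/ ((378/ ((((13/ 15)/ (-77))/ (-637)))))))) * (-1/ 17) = -59192939/ 391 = -151388.59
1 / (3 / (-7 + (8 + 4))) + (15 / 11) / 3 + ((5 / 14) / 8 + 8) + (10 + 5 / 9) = 229759 / 11088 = 20.72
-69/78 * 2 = -23/13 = -1.77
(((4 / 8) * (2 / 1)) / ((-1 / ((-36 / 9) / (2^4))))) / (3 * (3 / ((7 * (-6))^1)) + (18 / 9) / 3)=21 / 38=0.55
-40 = -40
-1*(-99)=99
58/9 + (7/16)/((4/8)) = 527/72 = 7.32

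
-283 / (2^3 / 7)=-1981 / 8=-247.62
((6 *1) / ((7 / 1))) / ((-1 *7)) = -6 / 49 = -0.12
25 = 25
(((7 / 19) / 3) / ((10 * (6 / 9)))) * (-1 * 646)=-119 / 10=-11.90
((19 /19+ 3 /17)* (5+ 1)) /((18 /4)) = 80 /51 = 1.57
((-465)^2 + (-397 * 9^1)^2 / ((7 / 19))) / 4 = 122036913 / 14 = 8716922.36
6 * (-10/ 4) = -15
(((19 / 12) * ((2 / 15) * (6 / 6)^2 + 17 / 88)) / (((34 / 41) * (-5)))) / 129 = -335749 / 347371200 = -0.00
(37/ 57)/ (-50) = -0.01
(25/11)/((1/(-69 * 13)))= -22425/11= -2038.64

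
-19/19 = -1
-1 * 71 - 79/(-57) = -3968/57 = -69.61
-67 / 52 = -1.29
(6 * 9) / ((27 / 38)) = 76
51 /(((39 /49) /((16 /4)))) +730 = 12822 /13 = 986.31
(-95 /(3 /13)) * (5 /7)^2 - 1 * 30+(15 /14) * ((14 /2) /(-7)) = -70885 /294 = -241.11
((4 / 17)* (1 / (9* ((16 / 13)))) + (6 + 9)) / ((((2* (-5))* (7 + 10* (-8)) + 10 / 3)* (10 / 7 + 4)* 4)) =64351 / 68217600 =0.00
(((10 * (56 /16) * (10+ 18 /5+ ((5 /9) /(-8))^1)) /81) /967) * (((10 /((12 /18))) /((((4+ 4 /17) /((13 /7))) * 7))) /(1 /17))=91501735 /947443392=0.10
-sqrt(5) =-2.24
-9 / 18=-1 / 2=-0.50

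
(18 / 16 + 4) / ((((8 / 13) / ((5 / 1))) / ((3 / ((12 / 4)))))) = 2665 / 64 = 41.64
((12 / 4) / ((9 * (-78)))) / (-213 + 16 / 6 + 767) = -1 / 130260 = -0.00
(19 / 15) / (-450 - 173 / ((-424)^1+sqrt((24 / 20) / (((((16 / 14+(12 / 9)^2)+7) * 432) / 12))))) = -0.00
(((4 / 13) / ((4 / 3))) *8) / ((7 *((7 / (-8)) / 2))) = -384 / 637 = -0.60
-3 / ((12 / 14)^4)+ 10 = 1919 / 432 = 4.44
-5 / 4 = -1.25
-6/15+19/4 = 87/20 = 4.35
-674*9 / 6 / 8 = -1011 / 8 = -126.38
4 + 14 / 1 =18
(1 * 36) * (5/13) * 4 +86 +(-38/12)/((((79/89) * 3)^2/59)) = 503998999/4381182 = 115.04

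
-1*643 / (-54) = 643 / 54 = 11.91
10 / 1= 10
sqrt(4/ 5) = 2 * sqrt(5)/ 5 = 0.89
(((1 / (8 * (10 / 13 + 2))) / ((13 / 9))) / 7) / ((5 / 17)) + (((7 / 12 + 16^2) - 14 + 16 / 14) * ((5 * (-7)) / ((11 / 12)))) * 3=-343946213 / 12320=-27917.71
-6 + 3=-3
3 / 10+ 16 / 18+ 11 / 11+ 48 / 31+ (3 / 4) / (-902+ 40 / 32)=12520037 / 3350790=3.74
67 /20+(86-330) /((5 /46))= -44829 /20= -2241.45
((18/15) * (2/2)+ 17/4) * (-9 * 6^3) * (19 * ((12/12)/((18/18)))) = -1006506/5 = -201301.20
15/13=1.15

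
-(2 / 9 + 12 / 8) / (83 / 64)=-992 / 747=-1.33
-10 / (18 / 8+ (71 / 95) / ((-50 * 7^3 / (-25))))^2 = -169885156000 / 86087667649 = -1.97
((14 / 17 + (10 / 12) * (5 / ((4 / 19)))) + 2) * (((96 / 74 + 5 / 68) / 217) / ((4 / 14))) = 31823923 / 63644736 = 0.50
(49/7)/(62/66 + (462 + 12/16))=924/61207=0.02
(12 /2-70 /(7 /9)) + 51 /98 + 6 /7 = -8097 /98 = -82.62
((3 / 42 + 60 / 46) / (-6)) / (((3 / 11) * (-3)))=4873 / 17388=0.28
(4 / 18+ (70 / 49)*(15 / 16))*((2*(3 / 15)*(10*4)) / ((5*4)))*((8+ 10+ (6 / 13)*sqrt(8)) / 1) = 1574*sqrt(2) / 1365+ 787 / 35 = 24.12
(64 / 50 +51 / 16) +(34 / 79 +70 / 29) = 6700417 / 916400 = 7.31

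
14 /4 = 7 /2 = 3.50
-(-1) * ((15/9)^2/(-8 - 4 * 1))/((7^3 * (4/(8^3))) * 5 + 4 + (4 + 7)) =-160/19629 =-0.01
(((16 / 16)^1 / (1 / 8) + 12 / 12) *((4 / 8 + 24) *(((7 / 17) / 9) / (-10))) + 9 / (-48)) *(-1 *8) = 1627 / 170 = 9.57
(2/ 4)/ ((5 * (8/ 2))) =1/ 40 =0.02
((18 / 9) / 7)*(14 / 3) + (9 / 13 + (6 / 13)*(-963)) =-17255 / 39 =-442.44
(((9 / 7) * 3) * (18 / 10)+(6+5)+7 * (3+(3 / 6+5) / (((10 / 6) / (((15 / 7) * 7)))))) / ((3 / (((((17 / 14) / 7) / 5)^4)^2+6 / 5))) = 107598923963996762631515621 / 697891541961621000000000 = 154.18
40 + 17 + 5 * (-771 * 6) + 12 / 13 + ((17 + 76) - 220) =-301588 / 13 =-23199.08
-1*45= -45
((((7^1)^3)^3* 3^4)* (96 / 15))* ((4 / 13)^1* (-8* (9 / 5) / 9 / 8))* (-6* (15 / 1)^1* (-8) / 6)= -10041268737024 / 65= -154481057492.68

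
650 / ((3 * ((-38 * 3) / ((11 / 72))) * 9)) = -3575 / 110808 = -0.03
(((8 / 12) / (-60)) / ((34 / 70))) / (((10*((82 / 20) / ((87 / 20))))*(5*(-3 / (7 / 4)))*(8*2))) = 1421 / 80294400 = 0.00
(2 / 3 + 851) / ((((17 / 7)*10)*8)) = 4.38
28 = 28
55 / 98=0.56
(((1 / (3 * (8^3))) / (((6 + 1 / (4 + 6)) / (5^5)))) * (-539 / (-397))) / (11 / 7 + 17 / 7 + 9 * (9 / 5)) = 0.02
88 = 88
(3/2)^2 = 9/4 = 2.25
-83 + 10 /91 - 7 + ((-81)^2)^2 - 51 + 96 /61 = 238951574926 /5551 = 43046581.68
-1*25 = -25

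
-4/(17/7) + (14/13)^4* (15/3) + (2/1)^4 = 10234244/485537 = 21.08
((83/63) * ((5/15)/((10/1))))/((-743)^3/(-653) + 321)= 54199/775622017800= 0.00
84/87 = 28/29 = 0.97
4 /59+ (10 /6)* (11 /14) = 3413 /2478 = 1.38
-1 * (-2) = 2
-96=-96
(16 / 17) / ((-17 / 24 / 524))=-201216 / 289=-696.25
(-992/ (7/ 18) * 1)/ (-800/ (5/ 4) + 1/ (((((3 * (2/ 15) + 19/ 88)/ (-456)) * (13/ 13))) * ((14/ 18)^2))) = 17073/ 12475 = 1.37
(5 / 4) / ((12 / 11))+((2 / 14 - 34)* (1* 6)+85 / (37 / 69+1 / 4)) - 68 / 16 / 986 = -93.89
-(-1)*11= 11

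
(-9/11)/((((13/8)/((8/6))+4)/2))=-576/1837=-0.31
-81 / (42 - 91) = 81 / 49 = 1.65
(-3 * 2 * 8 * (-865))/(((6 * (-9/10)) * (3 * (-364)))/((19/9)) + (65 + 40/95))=3944400/271571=14.52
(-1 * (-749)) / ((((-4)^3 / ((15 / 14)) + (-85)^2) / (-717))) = -8055495 / 107479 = -74.95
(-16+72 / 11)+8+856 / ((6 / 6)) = 9400 / 11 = 854.55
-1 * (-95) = 95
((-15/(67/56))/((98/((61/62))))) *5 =-0.63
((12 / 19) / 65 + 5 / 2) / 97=6199 / 239590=0.03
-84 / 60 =-7 / 5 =-1.40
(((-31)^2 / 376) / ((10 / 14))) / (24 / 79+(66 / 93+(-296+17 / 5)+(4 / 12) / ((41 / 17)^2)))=-83080515189 / 6768893641456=-0.01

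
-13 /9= -1.44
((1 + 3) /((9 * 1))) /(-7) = -4 /63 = -0.06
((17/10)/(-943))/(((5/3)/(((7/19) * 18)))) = -3213/447925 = -0.01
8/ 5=1.60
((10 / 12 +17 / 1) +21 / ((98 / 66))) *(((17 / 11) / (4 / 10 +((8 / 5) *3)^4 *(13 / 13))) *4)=14269375 / 38349003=0.37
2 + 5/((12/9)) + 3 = 35/4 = 8.75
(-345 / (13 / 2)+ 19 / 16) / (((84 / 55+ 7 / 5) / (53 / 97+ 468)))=-26979208135 / 3248336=-8305.55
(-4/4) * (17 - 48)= 31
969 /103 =9.41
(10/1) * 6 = 60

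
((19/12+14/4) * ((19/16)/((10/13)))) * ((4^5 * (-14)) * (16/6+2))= -23625056/45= -525001.24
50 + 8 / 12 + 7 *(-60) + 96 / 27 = -3292 / 9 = -365.78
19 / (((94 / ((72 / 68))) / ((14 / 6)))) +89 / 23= 80288 / 18377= 4.37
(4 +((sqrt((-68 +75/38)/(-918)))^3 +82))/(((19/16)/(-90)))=-123840/19-50180 * sqrt(2431221)/53520777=-6519.36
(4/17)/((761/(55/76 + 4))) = 359/245803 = 0.00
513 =513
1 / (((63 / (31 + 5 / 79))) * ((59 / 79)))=818 / 1239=0.66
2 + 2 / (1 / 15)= 32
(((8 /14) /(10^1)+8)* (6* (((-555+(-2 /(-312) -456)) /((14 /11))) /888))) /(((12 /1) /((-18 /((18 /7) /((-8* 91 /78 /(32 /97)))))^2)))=-7518532607971 /53194752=-141339.74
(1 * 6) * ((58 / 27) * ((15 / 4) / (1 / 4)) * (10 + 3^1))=7540 / 3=2513.33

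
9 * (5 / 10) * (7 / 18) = 7 / 4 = 1.75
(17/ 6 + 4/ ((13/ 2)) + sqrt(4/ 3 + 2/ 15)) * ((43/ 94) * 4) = 86 * sqrt(330)/ 705 + 11567/ 1833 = 8.53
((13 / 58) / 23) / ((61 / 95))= 0.02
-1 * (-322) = 322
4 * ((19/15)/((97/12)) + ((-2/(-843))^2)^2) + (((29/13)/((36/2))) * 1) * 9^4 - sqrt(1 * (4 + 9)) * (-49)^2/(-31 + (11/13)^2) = 405769 * sqrt(13)/5118 + 5182176705682615129/6368327435144610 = 1099.60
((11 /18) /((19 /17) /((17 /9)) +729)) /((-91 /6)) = -3179 /57562596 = -0.00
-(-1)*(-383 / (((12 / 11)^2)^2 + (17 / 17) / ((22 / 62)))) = -5607503 / 61997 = -90.45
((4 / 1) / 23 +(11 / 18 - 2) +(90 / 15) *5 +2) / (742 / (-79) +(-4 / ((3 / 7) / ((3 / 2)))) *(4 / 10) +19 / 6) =-2.60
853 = 853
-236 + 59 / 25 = -5841 / 25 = -233.64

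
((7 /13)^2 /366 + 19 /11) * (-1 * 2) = -1175765 /340197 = -3.46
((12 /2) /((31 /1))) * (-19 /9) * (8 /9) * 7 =-2.54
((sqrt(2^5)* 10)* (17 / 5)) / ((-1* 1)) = -136* sqrt(2) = -192.33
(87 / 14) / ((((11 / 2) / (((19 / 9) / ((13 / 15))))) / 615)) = 1694325 / 1001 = 1692.63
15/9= 5/3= 1.67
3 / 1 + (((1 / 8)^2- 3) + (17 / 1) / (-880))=-13 / 3520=-0.00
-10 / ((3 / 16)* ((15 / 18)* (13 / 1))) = -64 / 13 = -4.92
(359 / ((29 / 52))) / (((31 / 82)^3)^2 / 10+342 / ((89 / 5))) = 5050924922507476480 / 150759199006162261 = 33.50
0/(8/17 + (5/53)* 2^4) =0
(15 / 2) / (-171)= -5 / 114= -0.04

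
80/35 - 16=-96/7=-13.71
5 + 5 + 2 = 12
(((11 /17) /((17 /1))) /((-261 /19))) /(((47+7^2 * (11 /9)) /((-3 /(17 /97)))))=60819 /137062874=0.00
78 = 78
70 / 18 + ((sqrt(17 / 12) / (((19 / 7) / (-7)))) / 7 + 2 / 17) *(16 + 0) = 883 / 153 -56 *sqrt(51) / 57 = -1.24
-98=-98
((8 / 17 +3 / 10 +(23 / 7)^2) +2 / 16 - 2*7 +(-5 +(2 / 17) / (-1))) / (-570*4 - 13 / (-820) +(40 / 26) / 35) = 131884987 / 40490734606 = 0.00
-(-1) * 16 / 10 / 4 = 0.40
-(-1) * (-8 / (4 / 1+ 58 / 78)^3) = -474552 / 6331625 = -0.07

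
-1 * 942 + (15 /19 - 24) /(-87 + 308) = -3955899 /4199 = -942.11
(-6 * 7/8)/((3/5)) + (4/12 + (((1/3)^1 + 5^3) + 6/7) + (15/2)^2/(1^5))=7309/42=174.02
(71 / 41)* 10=710 / 41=17.32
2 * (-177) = -354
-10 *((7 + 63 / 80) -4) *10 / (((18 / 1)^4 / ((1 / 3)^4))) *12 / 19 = -505 / 17950896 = -0.00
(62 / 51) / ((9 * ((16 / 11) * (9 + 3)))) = 0.01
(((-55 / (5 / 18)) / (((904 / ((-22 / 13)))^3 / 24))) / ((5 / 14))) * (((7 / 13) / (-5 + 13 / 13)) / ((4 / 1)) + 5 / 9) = 300389397 / 6593692994720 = 0.00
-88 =-88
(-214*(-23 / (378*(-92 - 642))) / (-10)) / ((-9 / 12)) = -2461 / 1040445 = -0.00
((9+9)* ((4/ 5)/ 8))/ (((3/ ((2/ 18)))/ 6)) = 2/ 5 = 0.40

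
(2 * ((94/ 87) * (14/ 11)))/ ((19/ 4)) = 0.58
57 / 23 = 2.48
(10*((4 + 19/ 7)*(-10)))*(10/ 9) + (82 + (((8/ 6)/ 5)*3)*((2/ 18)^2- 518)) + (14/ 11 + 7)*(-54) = -47561776/ 31185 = -1525.15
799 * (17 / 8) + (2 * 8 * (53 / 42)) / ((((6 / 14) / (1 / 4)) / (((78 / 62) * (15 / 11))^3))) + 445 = 698614609403 / 317214568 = 2202.34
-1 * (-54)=54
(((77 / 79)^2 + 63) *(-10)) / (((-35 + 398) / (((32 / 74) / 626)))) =-31928960 / 26236558623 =-0.00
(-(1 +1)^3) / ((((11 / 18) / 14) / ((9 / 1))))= -18144 / 11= -1649.45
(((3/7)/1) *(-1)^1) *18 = -54/7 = -7.71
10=10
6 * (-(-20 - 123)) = 858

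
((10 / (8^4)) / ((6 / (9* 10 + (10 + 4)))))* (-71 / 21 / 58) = -4615 / 1870848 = -0.00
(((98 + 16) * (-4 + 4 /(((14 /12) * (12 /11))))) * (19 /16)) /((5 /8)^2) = -51984 /175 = -297.05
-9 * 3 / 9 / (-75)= 0.04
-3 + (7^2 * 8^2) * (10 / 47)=664.23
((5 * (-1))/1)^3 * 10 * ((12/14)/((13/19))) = -142500/91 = -1565.93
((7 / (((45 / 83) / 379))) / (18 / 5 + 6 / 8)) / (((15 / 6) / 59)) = 103933928 / 3915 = 26547.62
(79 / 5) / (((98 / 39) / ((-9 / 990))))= -3081 / 53900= -0.06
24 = 24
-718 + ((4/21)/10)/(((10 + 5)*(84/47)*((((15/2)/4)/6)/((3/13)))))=-514536374/716625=-718.00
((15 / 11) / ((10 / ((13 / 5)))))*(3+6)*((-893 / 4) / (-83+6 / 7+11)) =731367 / 73040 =10.01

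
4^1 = 4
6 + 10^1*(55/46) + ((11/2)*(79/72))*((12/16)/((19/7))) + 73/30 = 3084499/139840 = 22.06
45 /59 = 0.76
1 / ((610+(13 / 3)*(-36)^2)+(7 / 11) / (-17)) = 0.00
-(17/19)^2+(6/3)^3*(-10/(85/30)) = -178193/6137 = -29.04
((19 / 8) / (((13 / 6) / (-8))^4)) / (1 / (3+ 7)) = 126074880 / 28561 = 4414.23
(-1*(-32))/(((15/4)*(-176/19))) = -152/165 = -0.92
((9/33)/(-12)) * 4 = -1/11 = -0.09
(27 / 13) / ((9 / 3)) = 9 / 13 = 0.69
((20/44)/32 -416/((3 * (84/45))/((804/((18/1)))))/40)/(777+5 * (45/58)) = -17779291/167395536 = -0.11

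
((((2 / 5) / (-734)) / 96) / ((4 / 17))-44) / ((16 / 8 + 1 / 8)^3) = -124016708 / 27046065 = -4.59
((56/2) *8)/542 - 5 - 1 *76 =-21839/271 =-80.59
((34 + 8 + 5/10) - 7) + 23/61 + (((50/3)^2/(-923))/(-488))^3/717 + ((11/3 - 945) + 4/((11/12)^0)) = -672784457091858905070419/746330652876858176088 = -901.46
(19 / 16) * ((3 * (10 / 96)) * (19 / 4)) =1805 / 1024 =1.76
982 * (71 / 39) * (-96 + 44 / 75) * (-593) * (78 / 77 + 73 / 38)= 254000844910196 / 855855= 296780231.36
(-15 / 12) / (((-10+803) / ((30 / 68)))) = -75 / 107848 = -0.00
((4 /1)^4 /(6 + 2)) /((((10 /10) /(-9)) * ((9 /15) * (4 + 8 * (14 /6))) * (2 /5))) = -900 /17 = -52.94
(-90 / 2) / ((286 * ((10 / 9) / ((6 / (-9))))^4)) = -729 / 35750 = -0.02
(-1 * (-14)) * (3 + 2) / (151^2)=70 / 22801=0.00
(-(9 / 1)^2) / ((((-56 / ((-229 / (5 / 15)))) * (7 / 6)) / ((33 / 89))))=-5509053 / 17444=-315.81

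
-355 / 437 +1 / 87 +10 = 349742 / 38019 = 9.20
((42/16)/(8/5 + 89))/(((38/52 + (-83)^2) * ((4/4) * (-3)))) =-455/324588996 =-0.00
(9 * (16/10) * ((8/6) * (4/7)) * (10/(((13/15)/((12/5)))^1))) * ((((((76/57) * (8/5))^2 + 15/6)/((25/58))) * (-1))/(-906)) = 47112704/8588125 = 5.49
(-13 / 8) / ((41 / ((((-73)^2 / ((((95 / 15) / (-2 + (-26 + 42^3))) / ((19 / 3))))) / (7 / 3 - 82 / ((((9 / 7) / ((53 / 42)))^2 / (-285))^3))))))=-294477143966001360 / 31944327339650073671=-0.01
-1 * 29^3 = -24389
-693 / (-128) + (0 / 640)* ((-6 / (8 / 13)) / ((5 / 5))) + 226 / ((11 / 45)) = 1309383 / 1408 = 929.96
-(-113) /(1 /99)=11187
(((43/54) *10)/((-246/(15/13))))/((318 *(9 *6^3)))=-1075/17792802144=-0.00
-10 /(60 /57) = -19 /2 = -9.50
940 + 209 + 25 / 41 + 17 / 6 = 283501 / 246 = 1152.44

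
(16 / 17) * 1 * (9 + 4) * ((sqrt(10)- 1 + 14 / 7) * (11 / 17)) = 32.95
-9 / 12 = -3 / 4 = -0.75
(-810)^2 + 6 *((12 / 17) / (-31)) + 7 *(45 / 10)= 691562457 / 1054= 656131.36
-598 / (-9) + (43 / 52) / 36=124427 / 1872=66.47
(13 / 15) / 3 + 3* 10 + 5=1588 / 45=35.29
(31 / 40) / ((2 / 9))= 279 / 80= 3.49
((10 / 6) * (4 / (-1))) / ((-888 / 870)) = 725 / 111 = 6.53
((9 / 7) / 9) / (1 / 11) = 11 / 7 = 1.57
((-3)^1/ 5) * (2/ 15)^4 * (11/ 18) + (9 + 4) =9871787/ 759375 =13.00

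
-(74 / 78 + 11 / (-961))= -35128 / 37479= -0.94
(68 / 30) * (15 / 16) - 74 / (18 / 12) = -1133 / 24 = -47.21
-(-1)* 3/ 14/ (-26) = -3/ 364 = -0.01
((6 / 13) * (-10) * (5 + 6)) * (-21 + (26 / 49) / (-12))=680570 / 637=1068.40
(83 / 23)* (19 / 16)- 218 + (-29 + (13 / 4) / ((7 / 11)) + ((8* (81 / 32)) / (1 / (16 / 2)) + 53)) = -22.61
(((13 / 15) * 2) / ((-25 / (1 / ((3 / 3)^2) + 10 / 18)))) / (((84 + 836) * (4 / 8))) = -91 / 388125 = -0.00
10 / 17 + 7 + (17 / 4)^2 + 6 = 31.65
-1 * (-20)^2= -400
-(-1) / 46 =1 / 46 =0.02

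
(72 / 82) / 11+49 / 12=4.16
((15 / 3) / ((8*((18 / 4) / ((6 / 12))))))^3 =125 / 373248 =0.00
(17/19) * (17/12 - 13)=-2363/228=-10.36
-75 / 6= -25 / 2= -12.50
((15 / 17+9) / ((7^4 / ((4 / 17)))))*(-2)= -192 / 99127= -0.00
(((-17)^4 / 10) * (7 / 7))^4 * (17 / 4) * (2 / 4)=827240261886336764177 / 80000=10340503273579209.55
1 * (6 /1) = 6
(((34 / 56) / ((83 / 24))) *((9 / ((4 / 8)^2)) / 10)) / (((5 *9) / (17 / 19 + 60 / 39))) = 122604 / 3587675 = 0.03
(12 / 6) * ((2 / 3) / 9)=4 / 27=0.15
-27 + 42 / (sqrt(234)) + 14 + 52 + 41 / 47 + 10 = 7 * sqrt(26) / 13 + 2344 / 47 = 52.62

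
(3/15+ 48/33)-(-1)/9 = 874/495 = 1.77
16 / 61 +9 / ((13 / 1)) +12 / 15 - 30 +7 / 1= -84238 / 3965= -21.25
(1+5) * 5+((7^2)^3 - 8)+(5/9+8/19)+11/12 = 80488259/684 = 117672.89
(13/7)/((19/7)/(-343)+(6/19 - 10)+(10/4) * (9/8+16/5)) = 1355536/817767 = 1.66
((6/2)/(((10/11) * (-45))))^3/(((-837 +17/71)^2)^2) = -33822947411/42044770541970933750000000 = -0.00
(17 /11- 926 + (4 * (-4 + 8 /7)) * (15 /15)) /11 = -72063 /847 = -85.08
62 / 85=0.73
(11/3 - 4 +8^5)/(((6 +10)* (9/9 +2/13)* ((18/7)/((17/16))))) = 152074741/207360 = 733.39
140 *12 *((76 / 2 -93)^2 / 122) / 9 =847000 / 183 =4628.42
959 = 959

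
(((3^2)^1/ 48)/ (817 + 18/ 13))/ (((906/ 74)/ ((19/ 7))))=9139/ 179926768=0.00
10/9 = 1.11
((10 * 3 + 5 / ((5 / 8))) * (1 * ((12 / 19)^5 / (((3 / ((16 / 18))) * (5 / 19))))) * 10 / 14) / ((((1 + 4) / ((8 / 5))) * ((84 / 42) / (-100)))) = -2359296 / 48013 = -49.14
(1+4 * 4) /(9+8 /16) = 34 /19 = 1.79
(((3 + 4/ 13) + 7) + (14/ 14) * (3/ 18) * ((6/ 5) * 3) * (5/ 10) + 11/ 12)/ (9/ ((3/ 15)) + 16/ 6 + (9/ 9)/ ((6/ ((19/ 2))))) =8989/ 38415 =0.23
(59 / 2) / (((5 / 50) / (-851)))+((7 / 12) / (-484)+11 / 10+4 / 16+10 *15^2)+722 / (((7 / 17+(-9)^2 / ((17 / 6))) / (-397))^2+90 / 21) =-34180999102142627 / 137479919280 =-248625.39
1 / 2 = 0.50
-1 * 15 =-15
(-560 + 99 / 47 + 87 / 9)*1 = -77300 / 141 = -548.23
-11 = -11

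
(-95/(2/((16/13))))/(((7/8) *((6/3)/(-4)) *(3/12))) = 48640/91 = 534.51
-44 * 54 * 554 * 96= -126365184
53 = 53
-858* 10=-8580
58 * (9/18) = 29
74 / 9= 8.22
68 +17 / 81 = 5525 / 81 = 68.21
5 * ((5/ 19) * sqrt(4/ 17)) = 0.64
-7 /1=-7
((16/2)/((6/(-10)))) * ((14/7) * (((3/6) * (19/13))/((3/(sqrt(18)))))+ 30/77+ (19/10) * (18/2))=-17956/77 -760 * sqrt(2)/39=-260.75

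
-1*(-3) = 3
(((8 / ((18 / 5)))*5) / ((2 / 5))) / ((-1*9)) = -250 / 81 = -3.09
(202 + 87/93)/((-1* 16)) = -6291/496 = -12.68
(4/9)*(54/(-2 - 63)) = -24/65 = -0.37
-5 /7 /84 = -5 /588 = -0.01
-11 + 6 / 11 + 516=5561 / 11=505.55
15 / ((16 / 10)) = 9.38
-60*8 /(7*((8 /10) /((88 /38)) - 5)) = 14.73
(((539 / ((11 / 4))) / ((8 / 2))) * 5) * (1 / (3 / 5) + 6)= 5635 / 3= 1878.33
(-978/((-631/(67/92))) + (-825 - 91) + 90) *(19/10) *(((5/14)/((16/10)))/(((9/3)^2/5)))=-11372788675/58516416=-194.35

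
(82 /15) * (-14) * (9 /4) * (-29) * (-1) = -24969 /5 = -4993.80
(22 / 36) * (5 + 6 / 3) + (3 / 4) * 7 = 343 / 36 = 9.53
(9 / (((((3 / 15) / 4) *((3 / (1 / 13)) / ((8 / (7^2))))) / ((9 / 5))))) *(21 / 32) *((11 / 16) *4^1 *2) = 891 / 182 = 4.90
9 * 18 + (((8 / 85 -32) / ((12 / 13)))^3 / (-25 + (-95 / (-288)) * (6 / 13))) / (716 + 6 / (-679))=54333967937261658 / 330657173288125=164.32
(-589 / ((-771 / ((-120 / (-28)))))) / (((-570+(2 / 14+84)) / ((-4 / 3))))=1240 / 138009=0.01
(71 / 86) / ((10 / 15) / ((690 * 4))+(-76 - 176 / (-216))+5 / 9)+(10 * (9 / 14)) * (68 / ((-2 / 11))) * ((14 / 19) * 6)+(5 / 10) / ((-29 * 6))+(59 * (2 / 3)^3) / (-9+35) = -327720415785709309 / 30833202751884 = -10628.82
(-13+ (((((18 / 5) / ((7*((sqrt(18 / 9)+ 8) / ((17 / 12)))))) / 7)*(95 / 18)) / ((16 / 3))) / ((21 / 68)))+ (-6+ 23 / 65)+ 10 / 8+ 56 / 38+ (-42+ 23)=-2748169199 / 78790530 - 5491*sqrt(2) / 1020768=-34.89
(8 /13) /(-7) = -8 /91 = -0.09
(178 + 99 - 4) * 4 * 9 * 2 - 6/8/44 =3459453/176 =19655.98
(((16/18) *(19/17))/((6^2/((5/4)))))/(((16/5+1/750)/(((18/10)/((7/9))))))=7125/285719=0.02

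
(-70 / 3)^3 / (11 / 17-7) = 1457750 / 729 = 1999.66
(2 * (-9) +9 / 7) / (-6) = 39 / 14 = 2.79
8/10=4/5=0.80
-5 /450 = -1 /90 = -0.01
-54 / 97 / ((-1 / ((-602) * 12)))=-390096 / 97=-4021.61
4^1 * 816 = 3264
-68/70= -34/35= -0.97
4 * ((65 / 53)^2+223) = 2522528 / 2809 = 898.02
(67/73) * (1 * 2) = 134/73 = 1.84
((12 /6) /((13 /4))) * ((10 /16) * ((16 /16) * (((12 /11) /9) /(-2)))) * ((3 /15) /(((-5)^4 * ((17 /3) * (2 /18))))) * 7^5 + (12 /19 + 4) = 127957006 /28868125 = 4.43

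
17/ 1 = 17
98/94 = 49/47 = 1.04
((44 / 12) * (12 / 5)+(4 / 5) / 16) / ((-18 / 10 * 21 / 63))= -59 / 4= -14.75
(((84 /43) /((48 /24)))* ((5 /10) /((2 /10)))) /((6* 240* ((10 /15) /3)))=21 /2752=0.01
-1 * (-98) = 98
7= 7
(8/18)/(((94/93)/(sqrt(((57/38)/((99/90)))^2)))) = 310/517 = 0.60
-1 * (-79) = 79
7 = 7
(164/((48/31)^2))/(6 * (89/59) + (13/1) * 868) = 2324659/383783040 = 0.01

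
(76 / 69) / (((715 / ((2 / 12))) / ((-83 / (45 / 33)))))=-3154 / 201825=-0.02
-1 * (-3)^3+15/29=798/29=27.52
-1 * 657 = -657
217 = 217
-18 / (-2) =9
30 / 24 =1.25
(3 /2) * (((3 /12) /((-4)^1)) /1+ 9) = 429 /32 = 13.41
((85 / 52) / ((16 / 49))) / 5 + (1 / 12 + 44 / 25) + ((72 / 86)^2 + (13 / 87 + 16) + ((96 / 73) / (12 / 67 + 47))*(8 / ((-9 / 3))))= 174124052434401 / 8874575777600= 19.62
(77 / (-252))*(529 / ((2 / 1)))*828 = -133837 / 2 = -66918.50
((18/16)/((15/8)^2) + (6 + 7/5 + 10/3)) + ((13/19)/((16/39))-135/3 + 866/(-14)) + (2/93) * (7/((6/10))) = -1393518509/14842800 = -93.89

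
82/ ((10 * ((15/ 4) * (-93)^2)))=164/ 648675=0.00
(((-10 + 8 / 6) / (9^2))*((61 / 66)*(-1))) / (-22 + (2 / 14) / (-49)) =-271999 / 60519393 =-0.00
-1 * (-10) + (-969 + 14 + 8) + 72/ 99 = -10299/ 11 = -936.27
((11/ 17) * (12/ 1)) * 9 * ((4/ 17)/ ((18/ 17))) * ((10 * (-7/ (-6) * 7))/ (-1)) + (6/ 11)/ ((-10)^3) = -118580051/ 93500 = -1268.24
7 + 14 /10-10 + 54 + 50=512 /5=102.40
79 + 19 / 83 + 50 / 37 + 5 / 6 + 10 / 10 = 82.41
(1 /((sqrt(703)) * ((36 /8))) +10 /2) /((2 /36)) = 4 * sqrt(703) /703 +90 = 90.15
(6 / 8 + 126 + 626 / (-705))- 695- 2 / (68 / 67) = -27378943 / 47940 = -571.11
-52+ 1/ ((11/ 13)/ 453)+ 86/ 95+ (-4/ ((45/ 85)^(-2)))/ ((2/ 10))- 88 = 117982289/ 302005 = 390.66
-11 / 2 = -5.50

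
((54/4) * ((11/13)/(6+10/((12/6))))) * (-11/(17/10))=-1485/221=-6.72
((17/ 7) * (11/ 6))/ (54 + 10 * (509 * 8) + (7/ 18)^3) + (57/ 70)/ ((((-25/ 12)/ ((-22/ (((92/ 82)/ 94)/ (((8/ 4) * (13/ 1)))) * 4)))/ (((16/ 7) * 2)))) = 11474011468181306484/ 33499273562125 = 342515.23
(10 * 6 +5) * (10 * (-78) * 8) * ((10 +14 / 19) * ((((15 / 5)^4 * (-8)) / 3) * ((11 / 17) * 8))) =92515737600 / 19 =4869249347.37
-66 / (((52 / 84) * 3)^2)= -3234 / 169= -19.14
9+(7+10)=26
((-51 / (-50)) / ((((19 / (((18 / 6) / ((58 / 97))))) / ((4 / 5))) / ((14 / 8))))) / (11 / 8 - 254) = -207774 / 139196375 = -0.00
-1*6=-6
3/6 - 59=-117/2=-58.50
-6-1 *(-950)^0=-7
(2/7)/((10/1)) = 1/35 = 0.03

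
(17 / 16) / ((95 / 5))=17 / 304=0.06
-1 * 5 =-5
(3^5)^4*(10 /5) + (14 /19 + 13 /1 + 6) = 132497807613 /19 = 6973568821.74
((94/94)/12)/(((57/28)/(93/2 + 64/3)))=2849/1026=2.78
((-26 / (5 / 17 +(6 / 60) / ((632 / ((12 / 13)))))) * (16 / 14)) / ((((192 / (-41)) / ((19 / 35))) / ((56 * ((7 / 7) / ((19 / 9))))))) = 223335528 / 719257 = 310.51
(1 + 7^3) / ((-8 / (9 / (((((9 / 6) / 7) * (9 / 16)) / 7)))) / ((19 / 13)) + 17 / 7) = 1281056 / 9005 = 142.26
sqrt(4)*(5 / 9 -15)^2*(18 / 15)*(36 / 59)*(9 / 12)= 13520 / 59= 229.15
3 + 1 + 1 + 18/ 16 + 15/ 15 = 57/ 8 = 7.12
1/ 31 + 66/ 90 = 356/ 465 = 0.77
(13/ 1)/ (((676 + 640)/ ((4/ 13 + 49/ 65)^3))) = 0.01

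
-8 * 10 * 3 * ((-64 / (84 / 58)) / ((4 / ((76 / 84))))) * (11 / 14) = 1884.86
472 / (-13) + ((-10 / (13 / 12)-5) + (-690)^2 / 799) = 5664357 / 10387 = 545.33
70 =70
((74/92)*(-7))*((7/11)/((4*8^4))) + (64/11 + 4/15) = 6.08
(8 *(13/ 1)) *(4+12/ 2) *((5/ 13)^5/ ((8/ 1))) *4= 125000/ 28561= 4.38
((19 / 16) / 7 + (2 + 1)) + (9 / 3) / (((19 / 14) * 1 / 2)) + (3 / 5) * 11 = 150989 / 10640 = 14.19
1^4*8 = 8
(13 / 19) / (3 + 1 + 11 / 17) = 221 / 1501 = 0.15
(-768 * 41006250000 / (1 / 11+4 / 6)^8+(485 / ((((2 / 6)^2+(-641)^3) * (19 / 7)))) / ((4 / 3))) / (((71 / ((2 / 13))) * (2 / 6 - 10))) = 65066025078.19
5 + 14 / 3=9.67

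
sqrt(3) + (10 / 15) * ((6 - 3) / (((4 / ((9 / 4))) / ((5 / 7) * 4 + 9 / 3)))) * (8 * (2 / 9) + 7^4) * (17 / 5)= sqrt(3) + 3014525 / 56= 53832.54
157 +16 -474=-301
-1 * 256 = -256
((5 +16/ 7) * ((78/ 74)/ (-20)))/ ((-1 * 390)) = 51/ 51800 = 0.00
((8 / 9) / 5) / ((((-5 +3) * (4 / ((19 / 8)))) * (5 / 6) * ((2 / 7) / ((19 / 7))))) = -361 / 600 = -0.60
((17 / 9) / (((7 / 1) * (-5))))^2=289 / 99225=0.00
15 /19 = 0.79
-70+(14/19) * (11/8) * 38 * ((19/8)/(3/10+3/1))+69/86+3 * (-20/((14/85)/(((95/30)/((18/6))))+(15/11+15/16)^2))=-1641565731551/31270325496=-52.50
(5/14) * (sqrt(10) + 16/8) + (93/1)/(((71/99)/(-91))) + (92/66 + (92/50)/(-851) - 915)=-192874266427/15170925 + 5 * sqrt(10)/14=-12712.29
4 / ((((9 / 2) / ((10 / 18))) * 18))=0.03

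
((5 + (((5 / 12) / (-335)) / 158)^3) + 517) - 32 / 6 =1059131416657996799 / 2049931774176768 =516.67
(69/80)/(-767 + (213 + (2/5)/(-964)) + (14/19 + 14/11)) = -0.00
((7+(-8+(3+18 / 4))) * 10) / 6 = 10.83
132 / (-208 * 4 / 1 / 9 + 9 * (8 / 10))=-1485 / 959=-1.55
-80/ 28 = -20/ 7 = -2.86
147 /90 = 49 /30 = 1.63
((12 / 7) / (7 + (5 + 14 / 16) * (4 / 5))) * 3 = 40 / 91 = 0.44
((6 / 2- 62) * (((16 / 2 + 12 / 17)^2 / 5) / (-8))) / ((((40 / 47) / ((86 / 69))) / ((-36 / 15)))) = -326476382 / 830875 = -392.93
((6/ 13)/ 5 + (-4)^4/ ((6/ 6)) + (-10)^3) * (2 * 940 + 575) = -23741814/ 13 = -1826293.38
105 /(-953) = -105 /953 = -0.11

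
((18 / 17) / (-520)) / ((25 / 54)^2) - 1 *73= -50422186 / 690625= -73.01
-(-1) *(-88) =-88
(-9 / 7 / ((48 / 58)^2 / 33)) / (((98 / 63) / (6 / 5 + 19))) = -25227477 / 31360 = -804.45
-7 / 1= -7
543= 543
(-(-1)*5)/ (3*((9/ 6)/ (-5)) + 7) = 50/ 61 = 0.82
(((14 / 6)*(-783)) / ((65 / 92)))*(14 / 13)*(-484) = 1138937184 / 845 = 1347854.66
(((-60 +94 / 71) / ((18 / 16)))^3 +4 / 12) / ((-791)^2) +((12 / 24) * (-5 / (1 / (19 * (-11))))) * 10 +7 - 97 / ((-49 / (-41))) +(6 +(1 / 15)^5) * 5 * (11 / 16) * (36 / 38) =80182989441859522113877 / 15508833973638705000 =5170.15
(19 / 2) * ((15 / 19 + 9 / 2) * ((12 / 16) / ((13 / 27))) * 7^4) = 39090681 / 208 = 187935.97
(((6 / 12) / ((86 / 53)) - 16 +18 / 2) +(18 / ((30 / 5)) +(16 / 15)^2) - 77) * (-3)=3078743 / 12900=238.66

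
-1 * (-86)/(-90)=-43/45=-0.96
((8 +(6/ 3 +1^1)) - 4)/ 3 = 7/ 3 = 2.33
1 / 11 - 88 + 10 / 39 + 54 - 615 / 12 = -145693 / 1716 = -84.90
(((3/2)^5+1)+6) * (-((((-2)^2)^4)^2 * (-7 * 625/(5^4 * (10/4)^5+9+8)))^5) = 33338941497829500852.25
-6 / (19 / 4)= -24 / 19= -1.26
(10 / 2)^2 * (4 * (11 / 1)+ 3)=1175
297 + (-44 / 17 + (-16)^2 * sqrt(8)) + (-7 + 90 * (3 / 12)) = 10537 / 34 + 512 * sqrt(2) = 1033.99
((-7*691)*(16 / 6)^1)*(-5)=193480 / 3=64493.33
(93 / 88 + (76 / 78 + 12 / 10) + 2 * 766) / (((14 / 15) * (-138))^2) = 131722835 / 1423373952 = 0.09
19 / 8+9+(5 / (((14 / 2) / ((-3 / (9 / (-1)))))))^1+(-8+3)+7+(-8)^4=690415 / 168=4109.61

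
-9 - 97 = -106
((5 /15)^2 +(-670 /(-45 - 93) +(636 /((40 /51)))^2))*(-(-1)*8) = 27223140334 /5175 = 5260510.21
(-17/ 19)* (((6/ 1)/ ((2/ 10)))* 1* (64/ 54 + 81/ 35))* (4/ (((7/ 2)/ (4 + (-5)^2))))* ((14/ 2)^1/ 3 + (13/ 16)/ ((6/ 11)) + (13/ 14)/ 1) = -14792.40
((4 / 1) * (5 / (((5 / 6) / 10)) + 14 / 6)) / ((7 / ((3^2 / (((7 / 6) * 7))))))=39.25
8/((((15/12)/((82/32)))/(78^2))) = 498888/5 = 99777.60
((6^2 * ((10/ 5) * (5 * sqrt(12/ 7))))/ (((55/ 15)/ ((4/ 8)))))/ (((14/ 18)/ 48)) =466560 * sqrt(21)/ 539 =3966.69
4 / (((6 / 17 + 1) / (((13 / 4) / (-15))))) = -221 / 345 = -0.64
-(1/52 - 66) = 3431/52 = 65.98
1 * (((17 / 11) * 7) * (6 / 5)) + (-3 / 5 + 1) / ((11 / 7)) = 728 / 55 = 13.24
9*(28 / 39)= 84 / 13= 6.46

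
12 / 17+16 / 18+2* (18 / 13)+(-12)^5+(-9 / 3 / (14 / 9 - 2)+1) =-1979611013 / 7956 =-248819.89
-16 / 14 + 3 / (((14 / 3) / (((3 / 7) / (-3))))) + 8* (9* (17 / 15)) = 39379 / 490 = 80.37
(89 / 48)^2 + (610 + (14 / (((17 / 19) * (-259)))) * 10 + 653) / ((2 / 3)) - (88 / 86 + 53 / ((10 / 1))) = 589109670163 / 311581440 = 1890.71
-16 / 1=-16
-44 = -44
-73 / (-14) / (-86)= -73 / 1204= -0.06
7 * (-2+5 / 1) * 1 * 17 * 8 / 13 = 2856 / 13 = 219.69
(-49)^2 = 2401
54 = 54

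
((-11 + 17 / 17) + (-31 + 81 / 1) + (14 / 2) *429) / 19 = 3043 / 19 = 160.16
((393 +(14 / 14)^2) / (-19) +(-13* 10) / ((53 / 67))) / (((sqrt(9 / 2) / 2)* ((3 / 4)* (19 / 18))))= -2981952* sqrt(2) / 19133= -220.41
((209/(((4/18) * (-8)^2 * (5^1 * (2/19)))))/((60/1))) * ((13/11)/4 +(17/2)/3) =149093/102400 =1.46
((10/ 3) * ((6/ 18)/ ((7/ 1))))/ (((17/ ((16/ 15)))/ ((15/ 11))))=160/ 11781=0.01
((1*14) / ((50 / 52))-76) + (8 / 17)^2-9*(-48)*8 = 24527296 / 7225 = 3394.78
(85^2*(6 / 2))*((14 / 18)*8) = 404600 / 3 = 134866.67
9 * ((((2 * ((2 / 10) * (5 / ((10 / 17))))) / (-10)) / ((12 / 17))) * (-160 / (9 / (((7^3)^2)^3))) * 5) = 1882446119184479044 / 3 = 627482039728159681.33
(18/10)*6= 54/5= 10.80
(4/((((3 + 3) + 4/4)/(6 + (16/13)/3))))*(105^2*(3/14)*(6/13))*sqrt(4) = 1350000/169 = 7988.17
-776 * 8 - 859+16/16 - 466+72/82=-308776/41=-7531.12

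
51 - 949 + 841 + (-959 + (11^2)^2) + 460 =14085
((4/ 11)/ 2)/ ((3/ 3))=2/ 11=0.18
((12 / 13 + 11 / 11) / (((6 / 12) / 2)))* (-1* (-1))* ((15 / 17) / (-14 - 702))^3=-84375 / 5860965865456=-0.00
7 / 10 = 0.70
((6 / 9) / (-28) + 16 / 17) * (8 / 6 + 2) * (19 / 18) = 62225 / 19278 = 3.23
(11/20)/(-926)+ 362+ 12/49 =328729461/907480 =362.24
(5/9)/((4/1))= 5/36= 0.14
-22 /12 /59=-11 /354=-0.03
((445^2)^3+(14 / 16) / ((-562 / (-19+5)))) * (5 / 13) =87282339225025625245 / 29224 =2986666412025240.39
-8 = -8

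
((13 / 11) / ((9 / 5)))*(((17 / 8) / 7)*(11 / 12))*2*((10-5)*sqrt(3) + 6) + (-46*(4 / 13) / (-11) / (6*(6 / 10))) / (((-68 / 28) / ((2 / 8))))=2641175 / 1225224 + 5525*sqrt(3) / 3024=5.32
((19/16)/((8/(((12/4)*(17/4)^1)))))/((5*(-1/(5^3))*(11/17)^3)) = -119017425/681472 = -174.65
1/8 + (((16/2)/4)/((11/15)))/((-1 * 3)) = -69/88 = -0.78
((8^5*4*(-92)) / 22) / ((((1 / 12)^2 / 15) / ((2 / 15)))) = -157858350.55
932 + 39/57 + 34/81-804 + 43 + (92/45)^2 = 6782516/38475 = 176.28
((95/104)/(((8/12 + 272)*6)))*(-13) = -95/13088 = -0.01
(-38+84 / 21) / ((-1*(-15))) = -34 / 15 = -2.27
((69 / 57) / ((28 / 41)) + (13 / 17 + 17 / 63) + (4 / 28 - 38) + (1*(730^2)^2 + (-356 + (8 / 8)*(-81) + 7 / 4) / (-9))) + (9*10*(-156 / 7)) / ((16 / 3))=3852505369138793 / 13566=283982409637.24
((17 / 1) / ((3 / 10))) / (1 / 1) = 170 / 3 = 56.67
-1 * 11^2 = -121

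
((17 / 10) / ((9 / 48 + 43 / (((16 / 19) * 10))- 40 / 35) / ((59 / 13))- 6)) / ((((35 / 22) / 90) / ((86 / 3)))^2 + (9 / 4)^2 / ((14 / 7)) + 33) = -14476504863744 / 1538686378391809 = -0.01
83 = 83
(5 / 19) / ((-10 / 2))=-1 / 19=-0.05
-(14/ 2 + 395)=-402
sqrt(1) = 1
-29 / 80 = -0.36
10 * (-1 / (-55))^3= 0.00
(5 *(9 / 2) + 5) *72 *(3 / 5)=1188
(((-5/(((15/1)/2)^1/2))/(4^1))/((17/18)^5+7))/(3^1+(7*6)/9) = -0.01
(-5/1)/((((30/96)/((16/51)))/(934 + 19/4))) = -240320/51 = -4712.16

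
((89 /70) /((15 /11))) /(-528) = -89 /50400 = -0.00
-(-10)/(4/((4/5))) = 2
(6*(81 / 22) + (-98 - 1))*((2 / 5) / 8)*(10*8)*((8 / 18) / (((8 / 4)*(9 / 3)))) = -752 / 33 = -22.79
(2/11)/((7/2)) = 4/77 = 0.05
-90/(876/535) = -8025/146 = -54.97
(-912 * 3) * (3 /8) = -1026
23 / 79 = 0.29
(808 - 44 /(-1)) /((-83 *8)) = -213 /166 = -1.28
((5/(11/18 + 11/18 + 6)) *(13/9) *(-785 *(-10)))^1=7850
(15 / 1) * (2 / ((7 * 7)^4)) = 30 / 5764801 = 0.00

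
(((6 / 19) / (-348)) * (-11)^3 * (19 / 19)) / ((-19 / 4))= -2662 / 10469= -0.25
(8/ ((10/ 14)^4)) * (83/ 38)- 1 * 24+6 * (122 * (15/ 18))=7755882/ 11875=653.13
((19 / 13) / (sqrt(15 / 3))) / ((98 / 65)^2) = 1235 * sqrt(5) / 9604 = 0.29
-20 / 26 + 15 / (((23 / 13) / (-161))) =-17755 / 13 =-1365.77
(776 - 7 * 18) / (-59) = -650 / 59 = -11.02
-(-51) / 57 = 0.89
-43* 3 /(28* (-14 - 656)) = 0.01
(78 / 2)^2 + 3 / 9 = 4564 / 3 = 1521.33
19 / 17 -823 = -13972 / 17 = -821.88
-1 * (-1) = 1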